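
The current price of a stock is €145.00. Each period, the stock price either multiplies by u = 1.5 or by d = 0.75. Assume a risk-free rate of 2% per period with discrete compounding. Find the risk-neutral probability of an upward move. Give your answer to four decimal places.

Risk-neutral probability p = (1 + 0.02 − 0.75)/(1.5 − 0.75) = 0.2700/0.7500 = 0.3600

p = 0.3600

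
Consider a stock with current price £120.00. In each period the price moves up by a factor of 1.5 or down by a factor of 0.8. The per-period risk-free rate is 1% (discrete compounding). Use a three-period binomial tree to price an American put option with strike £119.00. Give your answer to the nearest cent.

Risk-neutral probability p = (1 + 0.01 − 0.8)/(1.5 − 0.8) = 0.2100/0.7000 = 0.3000
Terminal stock prices: S_uuu = 405, S_uud = 216, S_udd = 115.2, S_ddd = 61.44
Terminal payoffs (K − S): max(-286, 0) = 0, max(-97, 0) = 0, max(3.8, 0) = 3.8, max(57.56, 0) = 57.56
Node uu (S = 270): continuation = 1/1.01·[0.3000·0.0000 + 0.7000·0.0000] = 0.0000; exercise value = 0.0000 ≤ continuation, so V_uu = 0.0000
Node ud (S = 144): continuation = 1/1.01·[0.3000·0.0000 + 0.7000·3.8000] = 2.6337; exercise value = 0.0000 ≤ continuation, so V_ud = 2.6337
Node dd (S = 76.8): continuation = 1/1.01·[0.3000·3.8000 + 0.7000·57.5600] = 41.0218; exercise value = 42.2000 > continuation, so V_dd = 42.2000 (exercise)
Node u (S = 180): continuation = 1/1.01·[0.3000·0.0000 + 0.7000·2.6337] = 1.8253; exercise value = 0.0000 ≤ continuation, so V_u = 1.8253
Node d (S = 96): continuation = 1/1.01·[0.3000·2.6337 + 0.7000·42.2000] = 30.0298; exercise value = 23.0000 ≤ continuation, so V_d = 30.0298
Node 0 (S = 120): continuation = 1/1.01·[0.3000·1.8253 + 0.7000·30.0298] = 21.3549; exercise value = 0.0000 ≤ continuation, so V_0 = 21.3549

£21.35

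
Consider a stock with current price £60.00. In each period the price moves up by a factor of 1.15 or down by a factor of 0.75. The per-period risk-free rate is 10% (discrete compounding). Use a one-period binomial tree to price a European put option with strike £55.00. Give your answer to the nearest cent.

Risk-neutral probability p = (1 + 0.1 − 0.75)/(1.15 − 0.75) = 0.3500/0.4000 = 0.8750
Terminal stock prices: S_u = 69, S_d = 45
Terminal payoffs (K − S): max(-14, 0) = 0, max(10, 0) = 10
Node 0 (S = 60): V_0 = 1/1.1·[0.8750·0.0000 + 0.1250·10.0000] = 1.1364

£1.14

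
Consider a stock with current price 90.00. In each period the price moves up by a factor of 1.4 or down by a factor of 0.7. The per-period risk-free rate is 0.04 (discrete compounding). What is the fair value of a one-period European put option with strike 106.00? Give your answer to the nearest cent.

Risk-neutral probability p = (1 + 0.04 − 0.7)/(1.4 − 0.7) = 0.3400/0.7000 = 0.4857
Terminal stock prices: S_u = 126, S_d = 63
Terminal payoffs (K − S): max(-20, 0) = 0, max(43, 0) = 43
Node 0 (S = 90): V_0 = 1/1.04·[0.4857·0.0000 + 0.5143·43.0000] = 21.2637

21.26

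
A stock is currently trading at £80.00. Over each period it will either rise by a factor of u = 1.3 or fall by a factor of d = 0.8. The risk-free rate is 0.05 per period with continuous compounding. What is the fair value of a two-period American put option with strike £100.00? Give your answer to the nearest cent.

Risk-neutral probability p = (e^0.05 − 0.8)/(1.3 − 0.8) = 0.2513/0.5000 = 0.5025
Terminal stock prices: S_uu = 135.2, S_ud = 83.2, S_dd = 51.2
Terminal payoffs (K − S): max(-35.2, 0) = 0, max(16.8, 0) = 16.8, max(48.8, 0) = 48.8
Node u (S = 104): continuation = e^(−0.05)·[0.5025·0.0000 + 0.4975·16.8000] = 7.9497; exercise value = 0.0000 ≤ continuation, so V_u = 7.9497
Node d (S = 64): continuation = e^(−0.05)·[0.5025·16.8000 + 0.4975·48.8000] = 31.1229; exercise value = 36.0000 > continuation, so V_d = 36.0000 (exercise)
Node 0 (S = 80): continuation = e^(−0.05)·[0.5025·7.9497 + 0.4975·36.0000] = 20.8353; exercise value = 20.0000 ≤ continuation, so V_0 = 20.8353

£20.84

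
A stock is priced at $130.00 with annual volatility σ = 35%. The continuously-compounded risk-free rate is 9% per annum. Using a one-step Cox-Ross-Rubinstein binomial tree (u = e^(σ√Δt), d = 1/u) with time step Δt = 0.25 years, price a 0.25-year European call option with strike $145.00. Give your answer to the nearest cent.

$5.02

CRR parameters: u = e^(σ√Δt) = e^(0.35·√0.25) = 1.1912, d = 1/u = 0.8395
Per-period rate: rΔt = 0.09·0.25 = 0.0225, so R = e^0.0225 = 1.0228
Risk-neutral probability p = (e^0.0225 − 0.8395)/(1.1912 − 0.8395) = 0.1833/0.3518 = 0.5210
Terminal stock prices: S_u = 154.9, S_d = 109.1
Terminal payoffs (S − K): max(9.862, 0) = 9.862, max(-35.87, 0) = 0
Node 0 (S = 130): V_0 = e^(−0.0225)·[0.5210·9.8620 + 0.4790·0.0000] = 5.0242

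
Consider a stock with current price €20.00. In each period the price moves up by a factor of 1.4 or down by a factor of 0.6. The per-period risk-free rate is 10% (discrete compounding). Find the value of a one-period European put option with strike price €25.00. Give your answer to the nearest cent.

€4.43

Risk-neutral probability p = (1 + 0.1 − 0.6)/(1.4 − 0.6) = 0.5000/0.8000 = 0.6250
Terminal stock prices: S_u = 28, S_d = 12
Terminal payoffs (K − S): max(-3, 0) = 0, max(13, 0) = 13
Node 0 (S = 20): V_0 = 1/1.1·[0.6250·0.0000 + 0.3750·13.0000] = 4.4318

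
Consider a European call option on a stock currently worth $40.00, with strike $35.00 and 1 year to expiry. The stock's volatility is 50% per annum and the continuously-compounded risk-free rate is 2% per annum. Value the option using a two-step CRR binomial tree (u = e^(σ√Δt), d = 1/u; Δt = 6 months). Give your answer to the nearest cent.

$10.62

CRR parameters: u = e^(σ√Δt) = e^(0.5·√0.5) = 1.4241, d = 1/u = 0.7022
Per-period rate: rΔt = 0.02·0.5 = 0.01, so R = e^0.01 = 1.0101
Risk-neutral probability p = (e^0.01 − 0.7022)/(1.4241 − 0.7022) = 0.3079/0.7219 = 0.4264
Terminal stock prices: S_uu = 81.12, S_ud = 40, S_dd = 19.72
Terminal payoffs (S − K): max(46.12, 0) = 46.12, max(5, 0) = 5, max(-15.28, 0) = 0
Node u (S = 56.96): V_u = e^(−0.01)·[0.4264·46.1246 + 0.5736·5.0000] = 22.3130
Node d (S = 28.09): V_d = e^(−0.01)·[0.4264·5.0000 + 0.5736·0.0000] = 2.1110
Node 0 (S = 40): V_0 = e^(−0.01)·[0.4264·22.3130 + 0.5736·2.1110] = 10.6193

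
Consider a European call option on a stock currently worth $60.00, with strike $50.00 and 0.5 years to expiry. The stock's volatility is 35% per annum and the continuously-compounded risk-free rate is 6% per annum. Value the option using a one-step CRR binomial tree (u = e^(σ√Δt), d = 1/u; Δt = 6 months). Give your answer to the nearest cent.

$13.01

CRR parameters: u = e^(σ√Δt) = e^(0.35·√0.5) = 1.2808, d = 1/u = 0.7808
Per-period rate: rΔt = 0.06·0.5 = 0.03, so R = e^0.03 = 1.0305
Risk-neutral probability p = (e^0.03 − 0.7808)/(1.2808 − 0.7808) = 0.2497/0.5000 = 0.4993
Terminal stock prices: S_u = 76.85, S_d = 46.85
Terminal payoffs (S − K): max(26.85, 0) = 26.85, max(-3.154, 0) = 0
Node 0 (S = 60): V_0 = e^(−0.03)·[0.4993·26.8482 + 0.5007·0.0000] = 13.0103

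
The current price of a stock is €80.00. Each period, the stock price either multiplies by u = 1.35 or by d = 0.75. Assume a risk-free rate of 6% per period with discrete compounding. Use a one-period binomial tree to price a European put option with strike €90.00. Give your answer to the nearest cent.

€13.68

Risk-neutral probability p = (1 + 0.06 − 0.75)/(1.35 − 0.75) = 0.3100/0.6000 = 0.5167
Terminal stock prices: S_u = 108, S_d = 60
Terminal payoffs (K − S): max(-18, 0) = 0, max(30, 0) = 30
Node 0 (S = 80): V_0 = 1/1.06·[0.5167·0.0000 + 0.4833·30.0000] = 13.6792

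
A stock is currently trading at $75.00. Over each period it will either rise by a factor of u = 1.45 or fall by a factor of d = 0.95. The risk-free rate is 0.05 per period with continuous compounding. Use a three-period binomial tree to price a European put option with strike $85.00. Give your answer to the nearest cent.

$9.03

Risk-neutral probability p = (e^0.05 − 0.95)/(1.45 − 0.95) = 0.1013/0.5000 = 0.2025
Terminal stock prices: S_uuu = 228.6, S_uud = 149.8, S_udd = 98.15, S_ddd = 64.3
Terminal payoffs (K − S): max(-143.6, 0) = 0, max(-64.8, 0) = 0, max(-13.15, 0) = 0, max(20.7, 0) = 20.7
Node uu (S = 157.7): V_uu = e^(−0.05)·[0.2025·0.0000 + 0.7975·0.0000] = 0.0000
Node ud (S = 103.3): V_ud = e^(−0.05)·[0.2025·0.0000 + 0.7975·0.0000] = 0.0000
Node dd (S = 67.69): V_dd = e^(−0.05)·[0.2025·0.0000 + 0.7975·20.6969] = 15.6999
Node u (S = 108.8): V_u = e^(−0.05)·[0.2025·0.0000 + 0.7975·0.0000] = 0.0000
Node d (S = 71.25): V_d = e^(−0.05)·[0.2025·0.0000 + 0.7975·15.6999] = 11.9094
Node 0 (S = 75): V_0 = e^(−0.05)·[0.2025·0.0000 + 0.7975·11.9094] = 9.0341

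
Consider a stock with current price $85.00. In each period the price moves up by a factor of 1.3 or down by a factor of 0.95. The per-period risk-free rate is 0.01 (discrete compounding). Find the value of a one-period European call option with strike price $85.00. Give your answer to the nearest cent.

Risk-neutral probability p = (1 + 0.01 − 0.95)/(1.3 − 0.95) = 0.0600/0.3500 = 0.1714
Terminal stock prices: S_u = 110.5, S_d = 80.75
Terminal payoffs (S − K): max(25.5, 0) = 25.5, max(-4.25, 0) = 0
Node 0 (S = 85): V_0 = 1/1.01·[0.1714·25.5000 + 0.8286·0.0000] = 4.3281

$4.33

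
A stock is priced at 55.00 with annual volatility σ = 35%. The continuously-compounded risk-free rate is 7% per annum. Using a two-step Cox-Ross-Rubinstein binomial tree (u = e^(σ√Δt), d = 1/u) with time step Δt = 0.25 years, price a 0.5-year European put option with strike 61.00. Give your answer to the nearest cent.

CRR parameters: u = e^(σ√Δt) = e^(0.35·√0.25) = 1.1912, d = 1/u = 0.8395
Per-period rate: rΔt = 0.07·0.25 = 0.0175, so R = e^0.0175 = 1.0177
Risk-neutral probability p = (e^0.0175 − 0.8395)/(1.1912 − 0.8395) = 0.1782/0.3518 = 0.5065
Terminal stock prices: S_uu = 78.05, S_ud = 55, S_dd = 38.76
Terminal payoffs (K − S): max(-17.05, 0) = 0, max(6, 0) = 6, max(22.24, 0) = 22.24
Node u (S = 65.52): V_u = e^(−0.0175)·[0.5065·0.0000 + 0.4935·6.0000] = 2.9094
Node d (S = 46.17): V_d = e^(−0.0175)·[0.5065·6.0000 + 0.4935·22.2422] = 13.7717
Node 0 (S = 55): V_0 = e^(−0.0175)·[0.5065·2.9094 + 0.4935·13.7717] = 8.1260

8.13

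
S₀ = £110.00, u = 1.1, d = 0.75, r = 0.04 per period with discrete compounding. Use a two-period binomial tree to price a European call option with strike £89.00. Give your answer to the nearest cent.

£28.45

Risk-neutral probability p = (1 + 0.04 − 0.75)/(1.1 − 0.75) = 0.2900/0.3500 = 0.8286
Terminal stock prices: S_uu = 133.1, S_ud = 90.75, S_dd = 61.88
Terminal payoffs (S − K): max(44.1, 0) = 44.1, max(1.75, 0) = 1.75, max(-27.12, 0) = 0
Node u (S = 121): V_u = 1/1.04·[0.8286·44.1000 + 0.1714·1.7500] = 35.4231
Node d (S = 82.5): V_d = 1/1.04·[0.8286·1.7500 + 0.1714·0.0000] = 1.3942
Node 0 (S = 110): V_0 = 1/1.04·[0.8286·35.4231 + 0.1714·1.3942] = 28.4515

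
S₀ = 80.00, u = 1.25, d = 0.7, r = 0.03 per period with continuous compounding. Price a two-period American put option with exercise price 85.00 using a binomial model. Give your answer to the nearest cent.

14.62

Risk-neutral probability p = (e^0.03 − 0.7)/(1.25 − 0.7) = 0.3305/0.5500 = 0.6008
Terminal stock prices: S_uu = 125, S_ud = 70, S_dd = 39.2
Terminal payoffs (K − S): max(-40, 0) = 0, max(15, 0) = 15, max(45.8, 0) = 45.8
Node u (S = 100): continuation = e^(−0.03)·[0.6008·0.0000 + 0.3992·15.0000] = 5.8106; exercise value = 0.0000 ≤ continuation, so V_u = 5.8106
Node d (S = 56): continuation = e^(−0.03)·[0.6008·15.0000 + 0.3992·45.8000] = 26.4879; exercise value = 29.0000 > continuation, so V_d = 29.0000 (exercise)
Node 0 (S = 80): continuation = e^(−0.03)·[0.6008·5.8106 + 0.3992·29.0000] = 14.6219; exercise value = 5.0000 ≤ continuation, so V_0 = 14.6219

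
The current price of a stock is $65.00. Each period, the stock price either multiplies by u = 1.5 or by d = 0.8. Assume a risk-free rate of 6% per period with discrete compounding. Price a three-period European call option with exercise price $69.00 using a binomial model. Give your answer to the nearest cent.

Risk-neutral probability p = (1 + 0.06 − 0.8)/(1.5 − 0.8) = 0.2600/0.7000 = 0.3714
Terminal stock prices: S_uuu = 219.4, S_uud = 117, S_udd = 62.4, S_ddd = 33.28
Terminal payoffs (S − K): max(150.4, 0) = 150.4, max(48, 0) = 48, max(-6.6, 0) = 0, max(-35.72, 0) = 0
Node uu (S = 146.2): V_uu = 1/1.06·[0.3714·150.3750 + 0.6286·48.0000] = 81.1557
Node ud (S = 78): V_ud = 1/1.06·[0.3714·48.0000 + 0.6286·0.0000] = 16.8194
Node dd (S = 41.6): V_dd = 1/1.06·[0.3714·0.0000 + 0.6286·0.0000] = 0.0000
Node u (S = 97.5): V_u = 1/1.06·[0.3714·81.1557 + 0.6286·16.8194] = 38.4111
Node d (S = 52): V_d = 1/1.06·[0.3714·16.8194 + 0.6286·0.0000] = 5.8936
Node 0 (S = 65): V_0 = 1/1.06·[0.3714·38.4111 + 0.6286·5.8936] = 16.9543

$16.95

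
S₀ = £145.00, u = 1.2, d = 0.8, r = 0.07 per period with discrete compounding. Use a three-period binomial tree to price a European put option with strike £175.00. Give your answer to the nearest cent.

£16.82

Risk-neutral probability p = (1 + 0.07 − 0.8)/(1.2 − 0.8) = 0.2700/0.4000 = 0.6750
Terminal stock prices: S_uuu = 250.6, S_uud = 167, S_udd = 111.4, S_ddd = 74.24
Terminal payoffs (K − S): max(-75.56, 0) = 0, max(7.96, 0) = 7.96, max(63.64, 0) = 63.64, max(100.8, 0) = 100.8
Node uu (S = 208.8): V_uu = 1/1.07·[0.6750·0.0000 + 0.3250·7.9600] = 2.4178
Node ud (S = 139.2): V_ud = 1/1.07·[0.6750·7.9600 + 0.3250·63.6400] = 24.3514
Node dd (S = 92.8): V_dd = 1/1.07·[0.6750·63.6400 + 0.3250·100.7600] = 70.7514
Node u (S = 174): V_u = 1/1.07·[0.6750·2.4178 + 0.3250·24.3514] = 8.9217
Node d (S = 116): V_d = 1/1.07·[0.6750·24.3514 + 0.3250·70.7514] = 36.8518
Node 0 (S = 145): V_0 = 1/1.07·[0.6750·8.9217 + 0.3250·36.8518] = 16.8215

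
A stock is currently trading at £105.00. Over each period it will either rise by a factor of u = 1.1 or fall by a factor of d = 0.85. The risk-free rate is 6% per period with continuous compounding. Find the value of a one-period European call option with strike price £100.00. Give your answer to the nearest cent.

£12.37

Risk-neutral probability p = (e^0.06 − 0.85)/(1.1 − 0.85) = 0.2118/0.2500 = 0.8473
Terminal stock prices: S_u = 115.5, S_d = 89.25
Terminal payoffs (S − K): max(15.5, 0) = 15.5, max(-10.75, 0) = 0
Node 0 (S = 105): V_0 = e^(−0.06)·[0.8473·15.5000 + 0.1527·0.0000] = 12.3690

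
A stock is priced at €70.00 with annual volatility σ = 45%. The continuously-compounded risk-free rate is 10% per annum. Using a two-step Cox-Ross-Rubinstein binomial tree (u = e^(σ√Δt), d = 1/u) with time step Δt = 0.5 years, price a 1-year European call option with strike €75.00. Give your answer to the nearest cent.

€12.97

CRR parameters: u = e^(σ√Δt) = e^(0.45·√0.5) = 1.3746, d = 1/u = 0.7275
Per-period rate: rΔt = 0.1·0.5 = 0.05, so R = e^0.05 = 1.0513
Risk-neutral probability p = (e^0.05 − 0.7275)/(1.3746 − 0.7275) = 0.3238/0.6472 = 0.5003
Terminal stock prices: S_uu = 132.3, S_ud = 70, S_dd = 37.04
Terminal payoffs (S − K): max(57.28, 0) = 57.28, max(-5, 0) = 0, max(-37.96, 0) = 0
Node u (S = 96.23): V_u = e^(−0.05)·[0.5003·57.2761 + 0.4997·0.0000] = 27.2597
Node d (S = 50.92): V_d = e^(−0.05)·[0.5003·0.0000 + 0.4997·0.0000] = 0.0000
Node 0 (S = 70): V_0 = e^(−0.05)·[0.5003·27.2597 + 0.4997·0.0000] = 12.9738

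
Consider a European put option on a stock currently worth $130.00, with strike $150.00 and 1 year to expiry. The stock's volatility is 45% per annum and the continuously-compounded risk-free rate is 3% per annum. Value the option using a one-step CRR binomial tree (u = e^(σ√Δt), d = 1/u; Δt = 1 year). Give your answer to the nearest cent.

CRR parameters: u = e^(σ√Δt) = e^(0.45·√1) = 1.5683, d = 1/u = 0.6376
Per-period rate: rΔt = 0.03·1 = 0.03, so R = e^0.03 = 1.0305
Risk-neutral probability p = (e^0.03 − 0.6376)/(1.5683 − 0.6376) = 0.3928/0.9307 = 0.4221
Terminal stock prices: S_u = 203.9, S_d = 82.89
Terminal payoffs (K − S): max(-53.88, 0) = 0, max(67.11, 0) = 67.11
Node 0 (S = 130): V_0 = e^(−0.03)·[0.4221·0.0000 + 0.5779·67.1083] = 37.6368

$37.64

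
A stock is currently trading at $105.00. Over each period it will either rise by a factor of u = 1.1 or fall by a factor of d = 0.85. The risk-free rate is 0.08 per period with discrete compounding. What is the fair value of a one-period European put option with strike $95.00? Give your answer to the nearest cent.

$0.43

Risk-neutral probability p = (1 + 0.08 − 0.85)/(1.1 − 0.85) = 0.2300/0.2500 = 0.9200
Terminal stock prices: S_u = 115.5, S_d = 89.25
Terminal payoffs (K − S): max(-20.5, 0) = 0, max(5.75, 0) = 5.75
Node 0 (S = 105): V_0 = 1/1.08·[0.9200·0.0000 + 0.0800·5.7500] = 0.4259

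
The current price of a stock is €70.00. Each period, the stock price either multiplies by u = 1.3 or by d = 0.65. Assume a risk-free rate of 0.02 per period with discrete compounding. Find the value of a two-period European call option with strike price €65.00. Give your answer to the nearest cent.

Risk-neutral probability p = (1 + 0.02 − 0.65)/(1.3 − 0.65) = 0.3700/0.6500 = 0.5692
Terminal stock prices: S_uu = 118.3, S_ud = 59.15, S_dd = 29.58
Terminal payoffs (S − K): max(53.3, 0) = 53.3, max(-5.85, 0) = 0, max(-35.42, 0) = 0
Node u (S = 91): V_u = 1/1.02·[0.5692·53.3000 + 0.4308·0.0000] = 29.7451
Node d (S = 45.5): V_d = 1/1.02·[0.5692·0.0000 + 0.4308·0.0000] = 0.0000
Node 0 (S = 70): V_0 = 1/1.02·[0.5692·29.7451 + 0.4308·0.0000] = 16.5998

€16.60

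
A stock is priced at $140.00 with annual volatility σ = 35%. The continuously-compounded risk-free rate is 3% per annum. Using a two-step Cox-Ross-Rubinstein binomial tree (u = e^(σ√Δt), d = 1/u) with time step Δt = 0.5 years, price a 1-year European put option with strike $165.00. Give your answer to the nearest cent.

$33.91

CRR parameters: u = e^(σ√Δt) = e^(0.35·√0.5) = 1.2808, d = 1/u = 0.7808
Per-period rate: rΔt = 0.03·0.5 = 0.015, so R = e^0.015 = 1.0151
Risk-neutral probability p = (e^0.015 − 0.7808)/(1.2808 − 0.7808) = 0.2344/0.5000 = 0.4687
Terminal stock prices: S_uu = 229.7, S_ud = 140, S_dd = 85.34
Terminal payoffs (K − S): max(-64.66, 0) = 0, max(25, 0) = 25, max(79.66, 0) = 79.66
Node u (S = 179.3): V_u = e^(−0.015)·[0.4687·0.0000 + 0.5313·25.0000] = 13.0856
Node d (S = 109.3): V_d = e^(−0.015)·[0.4687·25.0000 + 0.5313·79.6579] = 53.2371
Node 0 (S = 140): V_0 = e^(−0.015)·[0.4687·13.0856 + 0.5313·53.2371] = 33.9070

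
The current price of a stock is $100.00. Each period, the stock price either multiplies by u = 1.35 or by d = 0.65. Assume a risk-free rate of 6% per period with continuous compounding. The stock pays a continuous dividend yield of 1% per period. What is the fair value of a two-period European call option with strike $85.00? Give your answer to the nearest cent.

$29.54

Per-period risk-free factor R = e^0.06 = 1.0618; dividend-adjusted growth = e^(0.06−0.01) = 1.0513.
Risk-neutral probability p = (1.0513 − 0.65)/(1.35 − 0.65) = 0.4013/0.7000 = 0.5732
Terminal stock prices: S_uu = 182.3, S_ud = 87.75, S_dd = 42.25
Terminal payoffs (S − K): max(97.25, 0) = 97.25, max(2.75, 0) = 2.75, max(-42.75, 0) = 0
Node u (S = 135): V_u = e^(−0.06)·[0.5732·97.2500 + 0.4268·2.7500] = 53.6067
Node d (S = 65): V_d = e^(−0.06)·[0.5732·2.7500 + 0.4268·0.0000] = 1.4846
Node 0 (S = 100): V_0 = e^(−0.06)·[0.5732·53.6067 + 0.4268·1.4846] = 29.5369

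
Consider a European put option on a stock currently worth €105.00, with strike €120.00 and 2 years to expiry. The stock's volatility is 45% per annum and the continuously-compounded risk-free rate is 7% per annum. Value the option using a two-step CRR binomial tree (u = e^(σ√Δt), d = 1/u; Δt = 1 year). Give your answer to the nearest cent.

CRR parameters: u = e^(σ√Δt) = e^(0.45·√1) = 1.5683, d = 1/u = 0.6376
Per-period rate: rΔt = 0.07·1 = 0.07, so R = e^0.07 = 1.0725
Risk-neutral probability p = (e^0.07 − 0.6376)/(1.5683 − 0.6376) = 0.4349/0.9307 = 0.4673
Terminal stock prices: S_uu = 258.3, S_ud = 105, S_dd = 42.69
Terminal payoffs (K − S): max(-138.3, 0) = 0, max(15, 0) = 15, max(77.31, 0) = 77.31
Node u (S = 164.7): V_u = e^(−0.07)·[0.4673·0.0000 + 0.5327·15.0000] = 7.4507
Node d (S = 66.95): V_d = e^(−0.07)·[0.4673·15.0000 + 0.5327·77.3102] = 44.9363
Node 0 (S = 105): V_0 = e^(−0.07)·[0.4673·7.4507 + 0.5327·44.9363] = 25.5667

€25.57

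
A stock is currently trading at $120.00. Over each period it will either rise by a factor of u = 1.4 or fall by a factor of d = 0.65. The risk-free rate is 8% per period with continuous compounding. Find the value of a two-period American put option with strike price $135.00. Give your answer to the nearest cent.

$27.58

Risk-neutral probability p = (e^0.08 − 0.65)/(1.4 − 0.65) = 0.4333/0.7500 = 0.5777
Terminal stock prices: S_uu = 235.2, S_ud = 109.2, S_dd = 50.7
Terminal payoffs (K − S): max(-100.2, 0) = 0, max(25.8, 0) = 25.8, max(84.3, 0) = 84.3
Node u (S = 168): continuation = e^(−0.08)·[0.5777·0.0000 + 0.4223·25.8000] = 10.0573; exercise value = 0.0000 ≤ continuation, so V_u = 10.0573
Node d (S = 78): continuation = e^(−0.08)·[0.5777·25.8000 + 0.4223·84.3000] = 46.6207; exercise value = 57.0000 > continuation, so V_d = 57.0000 (exercise)
Node 0 (S = 120): continuation = e^(−0.08)·[0.5777·10.0573 + 0.4223·57.0000] = 27.5831; exercise value = 15.0000 ≤ continuation, so V_0 = 27.5831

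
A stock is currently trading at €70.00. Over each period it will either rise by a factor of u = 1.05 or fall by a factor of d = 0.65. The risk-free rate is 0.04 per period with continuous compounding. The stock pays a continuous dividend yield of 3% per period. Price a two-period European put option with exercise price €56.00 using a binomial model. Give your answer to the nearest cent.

Per-period risk-free factor R = e^0.04 = 1.0408; dividend-adjusted growth = e^(0.04−0.03) = 1.0101.
Risk-neutral probability p = (1.0101 − 0.65)/(1.05 − 0.65) = 0.3601/0.4000 = 0.9001
Terminal stock prices: S_uu = 77.17, S_ud = 47.77, S_dd = 29.58
Terminal payoffs (K − S): max(-21.17, 0) = 0, max(8.225, 0) = 8.225, max(26.42, 0) = 26.42
Node u (S = 73.5): V_u = e^(−0.04)·[0.9001·0.0000 + 0.0999·8.2250] = 0.7893
Node d (S = 45.5): V_d = e^(−0.04)·[0.9001·8.2250 + 0.0999·26.4250] = 9.6489
Node 0 (S = 70): V_0 = e^(−0.04)·[0.9001·0.7893 + 0.0999·9.6489] = 1.6085

€1.61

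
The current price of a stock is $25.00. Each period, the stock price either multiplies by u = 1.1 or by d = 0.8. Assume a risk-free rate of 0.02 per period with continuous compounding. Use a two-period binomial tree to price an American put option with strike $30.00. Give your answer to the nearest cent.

Risk-neutral probability p = (e^0.02 − 0.8)/(1.1 − 0.8) = 0.2202/0.3000 = 0.7340
Terminal stock prices: S_uu = 30.25, S_ud = 22, S_dd = 16
Terminal payoffs (K − S): max(-0.25, 0) = 0, max(8, 0) = 8, max(14, 0) = 14
Node u (S = 27.5): continuation = e^(−0.02)·[0.7340·0.0000 + 0.2660·8.0000] = 2.0858; exercise value = 2.5000 > continuation, so V_u = 2.5000 (exercise)
Node d (S = 20): continuation = e^(−0.02)·[0.7340·8.0000 + 0.2660·14.0000] = 9.4060; exercise value = 10.0000 > continuation, so V_d = 10.0000 (exercise)
Node 0 (S = 25): continuation = e^(−0.02)·[0.7340·2.5000 + 0.2660·10.0000] = 4.4060; exercise value = 5.0000 > continuation, so V_0 = 5.0000 (exercise)

$5.00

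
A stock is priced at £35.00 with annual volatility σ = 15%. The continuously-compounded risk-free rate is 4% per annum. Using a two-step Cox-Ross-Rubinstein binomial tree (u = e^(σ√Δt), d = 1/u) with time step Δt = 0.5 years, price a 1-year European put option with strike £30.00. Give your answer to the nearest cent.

CRR parameters: u = e^(σ√Δt) = e^(0.15·√0.5) = 1.1119, d = 1/u = 0.8994
Per-period rate: rΔt = 0.04·0.5 = 0.02, so R = e^0.02 = 1.0202
Risk-neutral probability p = (e^0.02 − 0.8994)/(1.1119 − 0.8994) = 0.1208/0.2125 = 0.5686
Terminal stock prices: S_uu = 43.27, S_ud = 35, S_dd = 28.31
Terminal payoffs (K − S): max(-13.27, 0) = 0, max(-5, 0) = 0, max(1.69, 0) = 1.69
Node u (S = 38.92): V_u = e^(−0.02)·[0.5686·0.0000 + 0.4314·0.0000] = 0.0000
Node d (S = 31.48): V_d = e^(−0.02)·[0.5686·0.0000 + 0.4314·1.6900] = 0.7147
Node 0 (S = 35): V_0 = e^(−0.02)·[0.5686·0.0000 + 0.4314·0.7147] = 0.3022

£0.30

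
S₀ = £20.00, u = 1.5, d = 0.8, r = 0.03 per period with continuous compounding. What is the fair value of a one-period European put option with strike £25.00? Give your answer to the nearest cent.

Risk-neutral probability p = (e^0.03 − 0.8)/(1.5 − 0.8) = 0.2305/0.7000 = 0.3292
Terminal stock prices: S_u = 30, S_d = 16
Terminal payoffs (K − S): max(-5, 0) = 0, max(9, 0) = 9
Node 0 (S = 20): V_0 = e^(−0.03)·[0.3292·0.0000 + 0.6708·9.0000] = 5.8586

£5.86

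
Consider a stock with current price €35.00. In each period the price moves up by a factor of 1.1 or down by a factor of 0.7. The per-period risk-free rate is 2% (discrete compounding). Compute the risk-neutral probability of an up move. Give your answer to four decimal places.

p = 0.8000

Risk-neutral probability p = (1 + 0.02 − 0.7)/(1.1 − 0.7) = 0.3200/0.4000 = 0.8000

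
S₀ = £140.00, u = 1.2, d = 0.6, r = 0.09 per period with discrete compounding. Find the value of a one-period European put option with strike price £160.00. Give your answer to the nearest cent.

Risk-neutral probability p = (1 + 0.09 − 0.6)/(1.2 − 0.6) = 0.4900/0.6000 = 0.8167
Terminal stock prices: S_u = 168, S_d = 84
Terminal payoffs (K − S): max(-8, 0) = 0, max(76, 0) = 76
Node 0 (S = 140): V_0 = 1/1.09·[0.8167·0.0000 + 0.1833·76.0000] = 12.7829

£12.78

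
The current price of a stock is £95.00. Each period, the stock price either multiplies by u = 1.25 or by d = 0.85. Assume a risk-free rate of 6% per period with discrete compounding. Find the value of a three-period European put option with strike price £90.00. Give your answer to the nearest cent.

Risk-neutral probability p = (1 + 0.06 − 0.85)/(1.25 − 0.85) = 0.2100/0.4000 = 0.5250
Terminal stock prices: S_uuu = 185.5, S_uud = 126.2, S_udd = 85.8, S_ddd = 58.34
Terminal payoffs (K − S): max(-95.55, 0) = 0, max(-36.17, 0) = 0, max(4.203, 0) = 4.203, max(31.66, 0) = 31.66
Node uu (S = 148.4): V_uu = 1/1.06·[0.5250·0.0000 + 0.4750·0.0000] = 0.0000
Node ud (S = 100.9): V_ud = 1/1.06·[0.5250·0.0000 + 0.4750·4.2031] = 1.8835
Node dd (S = 68.64): V_dd = 1/1.06·[0.5250·4.2031 + 0.4750·31.6581] = 16.2682
Node u (S = 118.8): V_u = 1/1.06·[0.5250·0.0000 + 0.4750·1.8835] = 0.8440
Node d (S = 80.75): V_d = 1/1.06·[0.5250·1.8835 + 0.4750·16.2682] = 8.2228
Node 0 (S = 95): V_0 = 1/1.06·[0.5250·0.8440 + 0.4750·8.2228] = 4.1028

£4.10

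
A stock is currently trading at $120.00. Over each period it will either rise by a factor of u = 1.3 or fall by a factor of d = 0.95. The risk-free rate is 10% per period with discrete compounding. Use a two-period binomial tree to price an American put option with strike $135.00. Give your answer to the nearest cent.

Risk-neutral probability p = (1 + 0.1 − 0.95)/(1.3 − 0.95) = 0.1500/0.3500 = 0.4286
Terminal stock prices: S_uu = 202.8, S_ud = 148.2, S_dd = 108.3
Terminal payoffs (K − S): max(-67.8, 0) = 0, max(-13.2, 0) = 0, max(26.7, 0) = 26.7
Node u (S = 156): continuation = 1/1.1·[0.4286·0.0000 + 0.5714·0.0000] = 0.0000; exercise value = 0.0000 ≤ continuation, so V_u = 0.0000
Node d (S = 114): continuation = 1/1.1·[0.4286·0.0000 + 0.5714·26.7000] = 13.8701; exercise value = 21.0000 > continuation, so V_d = 21.0000 (exercise)
Node 0 (S = 120): continuation = 1/1.1·[0.4286·0.0000 + 0.5714·21.0000] = 10.9091; exercise value = 15.0000 > continuation, so V_0 = 15.0000 (exercise)

$15.00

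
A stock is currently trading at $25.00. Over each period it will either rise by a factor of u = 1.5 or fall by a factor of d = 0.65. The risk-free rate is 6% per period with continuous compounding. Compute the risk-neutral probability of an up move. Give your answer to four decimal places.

p = 0.4845

Risk-neutral probability p = (e^0.06 − 0.65)/(1.5 − 0.65) = 0.4118/0.8500 = 0.4845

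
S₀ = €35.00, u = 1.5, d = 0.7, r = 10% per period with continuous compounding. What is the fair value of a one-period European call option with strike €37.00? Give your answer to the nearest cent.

€7.10

Risk-neutral probability p = (e^0.1 − 0.7)/(1.5 − 0.7) = 0.4052/0.8000 = 0.5065
Terminal stock prices: S_u = 52.5, S_d = 24.5
Terminal payoffs (S − K): max(15.5, 0) = 15.5, max(-12.5, 0) = 0
Node 0 (S = 35): V_0 = e^(−0.1)·[0.5065·15.5000 + 0.4935·0.0000] = 7.1031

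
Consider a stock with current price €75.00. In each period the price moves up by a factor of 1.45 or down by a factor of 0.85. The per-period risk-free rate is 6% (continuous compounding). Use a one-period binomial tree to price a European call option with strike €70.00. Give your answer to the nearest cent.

€12.88

Risk-neutral probability p = (e^0.06 − 0.85)/(1.45 − 0.85) = 0.2118/0.6000 = 0.3531
Terminal stock prices: S_u = 108.8, S_d = 63.75
Terminal payoffs (S − K): max(38.75, 0) = 38.75, max(-6.25, 0) = 0
Node 0 (S = 75): V_0 = e^(−0.06)·[0.3531·38.7500 + 0.6469·0.0000] = 12.8844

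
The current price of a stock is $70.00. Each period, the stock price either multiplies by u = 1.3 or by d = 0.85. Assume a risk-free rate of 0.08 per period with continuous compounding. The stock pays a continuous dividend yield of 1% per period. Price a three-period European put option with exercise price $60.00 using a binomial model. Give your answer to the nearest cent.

$1.73

Per-period risk-free factor R = e^0.08 = 1.0833; dividend-adjusted growth = e^(0.08−0.01) = 1.0725.
Risk-neutral probability p = (1.0725 − 0.85)/(1.3 − 0.85) = 0.2225/0.4500 = 0.4945
Terminal stock prices: S_uuu = 153.8, S_uud = 100.6, S_udd = 65.75, S_ddd = 42.99
Terminal payoffs (K − S): max(-93.79, 0) = 0, max(-40.56, 0) = 0, max(-5.747, 0) = 0, max(17.01, 0) = 17.01
Node uu (S = 118.3): V_uu = e^(−0.08)·[0.4945·0.0000 + 0.5055·0.0000] = 0.0000
Node ud (S = 77.35): V_ud = e^(−0.08)·[0.4945·0.0000 + 0.5055·0.0000] = 0.0000
Node dd (S = 50.57): V_dd = e^(−0.08)·[0.4945·0.0000 + 0.5055·17.0113] = 7.9386
Node u (S = 91): V_u = e^(−0.08)·[0.4945·0.0000 + 0.5055·0.0000] = 0.0000
Node d (S = 59.5): V_d = e^(−0.08)·[0.4945·0.0000 + 0.5055·7.9386] = 3.7047
Node 0 (S = 70): V_0 = e^(−0.08)·[0.4945·0.0000 + 0.5055·3.7047] = 1.7289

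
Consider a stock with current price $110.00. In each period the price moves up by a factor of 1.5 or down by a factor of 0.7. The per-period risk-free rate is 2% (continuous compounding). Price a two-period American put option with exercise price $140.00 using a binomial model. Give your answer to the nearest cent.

Risk-neutral probability p = (e^0.02 − 0.7)/(1.5 − 0.7) = 0.3202/0.8000 = 0.4003
Terminal stock prices: S_uu = 247.5, S_ud = 115.5, S_dd = 53.9
Terminal payoffs (K − S): max(-107.5, 0) = 0, max(24.5, 0) = 24.5, max(86.1, 0) = 86.1
Node u (S = 165): continuation = e^(−0.02)·[0.4003·0.0000 + 0.5997·24.5000] = 14.4029; exercise value = 0.0000 ≤ continuation, so V_u = 14.4029
Node d (S = 77): continuation = e^(−0.02)·[0.4003·24.5000 + 0.5997·86.1000] = 60.2278; exercise value = 63.0000 > continuation, so V_d = 63.0000 (exercise)
Node 0 (S = 110): continuation = e^(−0.02)·[0.4003·14.4029 + 0.5997·63.0000] = 42.6866; exercise value = 30.0000 ≤ continuation, so V_0 = 42.6866

$42.69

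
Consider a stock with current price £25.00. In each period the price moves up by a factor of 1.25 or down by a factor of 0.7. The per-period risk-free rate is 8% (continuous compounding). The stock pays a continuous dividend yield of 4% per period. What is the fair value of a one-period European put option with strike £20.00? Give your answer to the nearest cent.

Per-period risk-free factor R = e^0.08 = 1.0833; dividend-adjusted growth = e^(0.08−0.04) = 1.0408.
Risk-neutral probability p = (1.0408 − 0.7)/(1.25 − 0.7) = 0.3408/0.5500 = 0.6197
Terminal stock prices: S_u = 31.25, S_d = 17.5
Terminal payoffs (K − S): max(-11.25, 0) = 0, max(2.5, 0) = 2.5
Node 0 (S = 25): V_0 = e^(−0.08)·[0.6197·0.0000 + 0.3803·2.5000] = 0.8778

£0.88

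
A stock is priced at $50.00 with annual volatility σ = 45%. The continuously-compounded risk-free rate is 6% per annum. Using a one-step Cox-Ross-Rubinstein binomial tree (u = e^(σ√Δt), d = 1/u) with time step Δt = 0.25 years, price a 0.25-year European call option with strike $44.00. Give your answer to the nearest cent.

$8.75

CRR parameters: u = e^(σ√Δt) = e^(0.45·√0.25) = 1.2523, d = 1/u = 0.7985
Per-period rate: rΔt = 0.06·0.25 = 0.015, so R = e^0.015 = 1.0151
Risk-neutral probability p = (e^0.015 − 0.7985)/(1.2523 − 0.7985) = 0.2166/0.4538 = 0.4773
Terminal stock prices: S_u = 62.62, S_d = 39.93
Terminal payoffs (S − K): max(18.62, 0) = 18.62, max(-4.074, 0) = 0
Node 0 (S = 50): V_0 = e^(−0.015)·[0.4773·18.6161 + 0.5227·0.0000] = 8.7530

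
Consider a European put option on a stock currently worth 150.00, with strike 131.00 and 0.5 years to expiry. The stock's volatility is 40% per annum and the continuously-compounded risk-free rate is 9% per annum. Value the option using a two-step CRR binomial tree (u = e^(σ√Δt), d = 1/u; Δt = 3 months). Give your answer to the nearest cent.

CRR parameters: u = e^(σ√Δt) = e^(0.4·√0.25) = 1.2214, d = 1/u = 0.8187
Per-period rate: rΔt = 0.09·0.25 = 0.0225, so R = e^0.0225 = 1.0228
Risk-neutral probability p = (e^0.0225 − 0.8187)/(1.2214 − 0.8187) = 0.2040/0.4027 = 0.5067
Terminal stock prices: S_uu = 223.8, S_ud = 150, S_dd = 100.5
Terminal payoffs (K − S): max(-92.77, 0) = 0, max(-19, 0) = 0, max(30.45, 0) = 30.45
Node u (S = 183.2): V_u = e^(−0.0225)·[0.5067·0.0000 + 0.4933·0.0000] = 0.0000
Node d (S = 122.8): V_d = e^(−0.0225)·[0.5067·0.0000 + 0.4933·30.4520] = 14.6885
Node 0 (S = 150): V_0 = e^(−0.0225)·[0.5067·0.0000 + 0.4933·14.6885] = 7.0849

7.08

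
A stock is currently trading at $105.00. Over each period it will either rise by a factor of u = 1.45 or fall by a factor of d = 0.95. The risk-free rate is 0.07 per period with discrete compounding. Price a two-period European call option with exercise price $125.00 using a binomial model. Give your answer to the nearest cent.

Risk-neutral probability p = (1 + 0.07 − 0.95)/(1.45 − 0.95) = 0.1200/0.5000 = 0.2400
Terminal stock prices: S_uu = 220.8, S_ud = 144.6, S_dd = 94.76
Terminal payoffs (S − K): max(95.76, 0) = 95.76, max(19.64, 0) = 19.64, max(-30.24, 0) = 0
Node u (S = 152.2): V_u = 1/1.07·[0.2400·95.7625 + 0.7600·19.6375] = 35.4276
Node d (S = 99.75): V_d = 1/1.07·[0.2400·19.6375 + 0.7600·0.0000] = 4.4047
Node 0 (S = 105): V_0 = 1/1.07·[0.2400·35.4276 + 0.7600·4.4047] = 11.0749

$11.07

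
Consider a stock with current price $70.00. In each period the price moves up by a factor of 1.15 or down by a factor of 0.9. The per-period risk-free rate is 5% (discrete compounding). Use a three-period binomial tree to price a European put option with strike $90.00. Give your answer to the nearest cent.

Risk-neutral probability p = (1 + 0.05 − 0.9)/(1.15 − 0.9) = 0.1500/0.2500 = 0.6000
Terminal stock prices: S_uuu = 106.5, S_uud = 83.32, S_udd = 65.2, S_ddd = 51.03
Terminal payoffs (K − S): max(-16.46, 0) = 0, max(6.683, 0) = 6.683, max(24.8, 0) = 24.8, max(38.97, 0) = 38.97
Node uu (S = 92.57): V_uu = 1/1.05·[0.6000·0.0000 + 0.4000·6.6825] = 2.5457
Node ud (S = 72.45): V_ud = 1/1.05·[0.6000·6.6825 + 0.4000·24.7950] = 13.2643
Node dd (S = 56.7): V_dd = 1/1.05·[0.6000·24.7950 + 0.4000·38.9700] = 29.0143
Node u (S = 80.5): V_u = 1/1.05·[0.6000·2.5457 + 0.4000·13.2643] = 6.5078
Node d (S = 63): V_d = 1/1.05·[0.6000·13.2643 + 0.4000·29.0143] = 18.6327
Node 0 (S = 70): V_0 = 1/1.05·[0.6000·6.5078 + 0.4000·18.6327] = 10.8169

$10.82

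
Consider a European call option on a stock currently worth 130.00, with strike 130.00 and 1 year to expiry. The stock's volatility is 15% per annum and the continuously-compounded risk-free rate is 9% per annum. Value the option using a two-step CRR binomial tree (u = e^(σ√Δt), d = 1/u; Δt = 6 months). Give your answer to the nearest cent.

CRR parameters: u = e^(σ√Δt) = e^(0.15·√0.5) = 1.1119, d = 1/u = 0.8994
Per-period rate: rΔt = 0.09·0.5 = 0.045, so R = e^0.045 = 1.0460
Risk-neutral probability p = (e^0.045 − 0.8994)/(1.1119 − 0.8994) = 0.1467/0.2125 = 0.6901
Terminal stock prices: S_uu = 160.7, S_ud = 130, S_dd = 105.2
Terminal payoffs (S − K): max(30.72, 0) = 30.72, max(0, 0) = 0, max(-24.85, 0) = 0
Node u (S = 144.5): V_u = e^(−0.045)·[0.6901·30.7204 + 0.3099·0.0000] = 20.2667
Node d (S = 116.9): V_d = e^(−0.045)·[0.6901·0.0000 + 0.3099·0.0000] = 0.0000
Node 0 (S = 130): V_0 = e^(−0.045)·[0.6901·20.2667 + 0.3099·0.0000] = 13.3702

13.37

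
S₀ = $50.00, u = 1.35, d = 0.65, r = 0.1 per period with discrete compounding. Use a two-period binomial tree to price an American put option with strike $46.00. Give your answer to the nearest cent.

$4.79

Risk-neutral probability p = (1 + 0.1 − 0.65)/(1.35 − 0.65) = 0.4500/0.7000 = 0.6429
Terminal stock prices: S_uu = 91.13, S_ud = 43.88, S_dd = 21.13
Terminal payoffs (K − S): max(-45.13, 0) = 0, max(2.125, 0) = 2.125, max(24.87, 0) = 24.87
Node u (S = 67.5): continuation = 1/1.1·[0.6429·0.0000 + 0.3571·2.1250] = 0.6899; exercise value = 0.0000 ≤ continuation, so V_u = 0.6899
Node d (S = 32.5): continuation = 1/1.1·[0.6429·2.1250 + 0.3571·24.8750] = 9.3182; exercise value = 13.5000 > continuation, so V_d = 13.5000 (exercise)
Node 0 (S = 50): continuation = 1/1.1·[0.6429·0.6899 + 0.3571·13.5000] = 4.7863; exercise value = 0.0000 ≤ continuation, so V_0 = 4.7863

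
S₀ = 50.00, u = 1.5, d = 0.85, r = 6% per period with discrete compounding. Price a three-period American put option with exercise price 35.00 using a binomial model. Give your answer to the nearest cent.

Risk-neutral probability p = (1 + 0.06 − 0.85)/(1.5 − 0.85) = 0.2100/0.6500 = 0.3231
Terminal stock prices: S_uuu = 168.8, S_uud = 95.62, S_udd = 54.19, S_ddd = 30.71
Terminal payoffs (K − S): max(-133.8, 0) = 0, max(-60.62, 0) = 0, max(-19.19, 0) = 0, max(4.294, 0) = 4.294
Node uu (S = 112.5): continuation = 1/1.06·[0.3231·0.0000 + 0.6769·0.0000] = 0.0000; exercise value = 0.0000 ≤ continuation, so V_uu = 0.0000
Node ud (S = 63.75): continuation = 1/1.06·[0.3231·0.0000 + 0.6769·0.0000] = 0.0000; exercise value = 0.0000 ≤ continuation, so V_ud = 0.0000
Node dd (S = 36.12): continuation = 1/1.06·[0.3231·0.0000 + 0.6769·4.2938] = 2.7420; exercise value = 0.0000 ≤ continuation, so V_dd = 2.7420
Node u (S = 75): continuation = 1/1.06·[0.3231·0.0000 + 0.6769·0.0000] = 0.0000; exercise value = 0.0000 ≤ continuation, so V_u = 0.0000
Node d (S = 42.5): continuation = 1/1.06·[0.3231·0.0000 + 0.6769·2.7420] = 1.7511; exercise value = 0.0000 ≤ continuation, so V_d = 1.7511
Node 0 (S = 50): continuation = 1/1.06·[0.3231·0.0000 + 0.6769·1.7511] = 1.1182; exercise value = 0.0000 ≤ continuation, so V_0 = 1.1182

1.12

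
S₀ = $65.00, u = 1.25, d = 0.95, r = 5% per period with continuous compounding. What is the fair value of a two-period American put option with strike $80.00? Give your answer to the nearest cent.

Risk-neutral probability p = (e^0.05 − 0.95)/(1.25 − 0.95) = 0.1013/0.3000 = 0.3376
Terminal stock prices: S_uu = 101.6, S_ud = 77.19, S_dd = 58.66
Terminal payoffs (K − S): max(-21.56, 0) = 0, max(2.812, 0) = 2.812, max(21.34, 0) = 21.34
Node u (S = 81.25): continuation = e^(−0.05)·[0.3376·0.0000 + 0.6624·2.8125] = 1.7722; exercise value = 0.0000 ≤ continuation, so V_u = 1.7722
Node d (S = 61.75): continuation = e^(−0.05)·[0.3376·2.8125 + 0.6624·21.3375] = 14.3484; exercise value = 18.2500 > continuation, so V_d = 18.2500 (exercise)
Node 0 (S = 65): continuation = e^(−0.05)·[0.3376·1.7722 + 0.6624·18.2500] = 12.0688; exercise value = 15.0000 > continuation, so V_0 = 15.0000 (exercise)

$15.00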